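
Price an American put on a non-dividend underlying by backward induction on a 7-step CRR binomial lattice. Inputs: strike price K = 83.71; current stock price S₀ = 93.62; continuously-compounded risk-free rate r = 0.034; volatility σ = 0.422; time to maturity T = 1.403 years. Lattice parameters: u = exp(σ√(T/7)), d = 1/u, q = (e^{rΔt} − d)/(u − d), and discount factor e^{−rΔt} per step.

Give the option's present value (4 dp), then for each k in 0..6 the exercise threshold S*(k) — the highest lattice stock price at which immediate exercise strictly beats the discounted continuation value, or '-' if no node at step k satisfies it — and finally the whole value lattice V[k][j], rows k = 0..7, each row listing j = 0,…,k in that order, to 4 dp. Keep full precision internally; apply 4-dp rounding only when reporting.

price = 11.6255
boundary = - - - - 43.9714 53.1153 64.1607
tree:
11.6255
16.6419 6.1579
23.1216 9.6030 2.3765
30.9835 14.6238 4.1009 0.4734
39.7386 21.5961 7.0021 0.9008 0.0000
47.3084 30.5947 11.7988 1.7141 0.0000 0.0000
53.5750 39.7386 19.5493 3.2618 0.0000 0.0000 0.0000
58.7628 47.3084 30.5947 6.2069 0.0000 0.0000 0.0000 0.0000

params: Δt=0.20043 u=1.20795 d=0.82785 q=0.47090 e^(-rΔt)=0.99321
t_7 payoffs: 58.7628 47.3084 30.5947 6.2069 0.0000 0.0000 0.0000 0.0000
t_6: node(6,0) S=30.1350 payoff=53.5750 vs cont=53.0065 → 53.5750 [stop]  node(6,1) S=43.9714 payoff=39.7386 vs cont=39.1701 → 39.7386 [stop]  node(6,2) S=64.1607 payoff=19.5493 vs cont=18.9807 → 19.5493 [stop]  node(6,3) S=93.6200 payoff=0.0000 vs cont=3.2618 → 3.2618 [wait]  node(6,4) S=136.6054 payoff=0.0000 vs cont=0.0000 → 0.0000 [wait]  node(6,5) S=199.3275 payoff=0.0000 vs cont=0.0000 → 0.0000 [wait]  node(6,6) S=290.8482 payoff=0.0000 vs cont=0.0000 → 0.0000 [wait]  ⇒ S*(6)=64.1607
t_5: node(5,0) S=36.4016 payoff=47.3084 vs cont=46.7399 → 47.3084 [stop]  node(5,1) S=53.1153 payoff=30.5947 vs cont=30.0262 → 30.5947 [stop]  node(5,2) S=77.5031 payoff=6.2069 vs cont=11.7988 → 11.7988 [wait]  node(5,3) S=113.0885 payoff=0.0000 vs cont=1.7141 → 1.7141 [wait]  node(5,4) S=165.0127 payoff=0.0000 vs cont=0.0000 → 0.0000 [wait]  node(5,5) S=240.7780 payoff=0.0000 vs cont=0.0000 → 0.0000 [wait]  ⇒ S*(5)=53.1153
t_4: node(4,0) S=43.9714 payoff=39.7386 vs cont=39.1701 → 39.7386 [stop]  node(4,1) S=64.1607 payoff=19.5493 vs cont=21.5961 → 21.5961 [wait]  node(4,2) S=93.6200 payoff=0.0000 vs cont=7.0021 → 7.0021 [wait]  node(4,3) S=136.6054 payoff=0.0000 vs cont=0.9008 → 0.9008 [wait]  node(4,4) S=199.3275 payoff=0.0000 vs cont=0.0000 → 0.0000 [wait]  ⇒ S*(4)=43.9714
t_3: node(3,0) S=53.1153 payoff=30.5947 vs cont=30.9835 → 30.9835 [wait]  node(3,1) S=77.5031 payoff=6.2069 vs cont=14.6238 → 14.6238 [wait]  node(3,2) S=113.0885 payoff=0.0000 vs cont=4.1009 → 4.1009 [wait]  node(3,3) S=165.0127 payoff=0.0000 vs cont=0.4734 → 0.4734 [wait]  ⇒ S*(3)=-
t_2: node(2,0) S=64.1607 payoff=19.5493 vs cont=23.1216 → 23.1216 [wait]  node(2,1) S=93.6200 payoff=0.0000 vs cont=9.6030 → 9.6030 [wait]  node(2,2) S=136.6054 payoff=0.0000 vs cont=2.3765 → 2.3765 [wait]  ⇒ S*(2)=-
t_1: node(1,0) S=77.5031 payoff=6.2069 vs cont=16.6419 → 16.6419 [wait]  node(1,1) S=113.0885 payoff=0.0000 vs cont=6.1579 → 6.1579 [wait]  ⇒ S*(1)=-
t_0: node(0,0) S=93.6200 payoff=0.0000 vs cont=11.6255 → 11.6255 [wait]  ⇒ S*(0)=-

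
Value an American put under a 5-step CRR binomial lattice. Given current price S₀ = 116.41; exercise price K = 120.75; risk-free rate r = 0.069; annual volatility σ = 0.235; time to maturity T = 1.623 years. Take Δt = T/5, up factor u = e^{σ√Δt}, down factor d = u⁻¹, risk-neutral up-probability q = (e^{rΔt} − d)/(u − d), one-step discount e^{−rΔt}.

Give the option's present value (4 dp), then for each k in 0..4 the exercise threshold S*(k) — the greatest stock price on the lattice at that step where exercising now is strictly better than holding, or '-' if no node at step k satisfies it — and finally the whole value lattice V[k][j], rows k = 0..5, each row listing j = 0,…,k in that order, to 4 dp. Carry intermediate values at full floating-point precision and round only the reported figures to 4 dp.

price = 11.4389
boundary = - - 89.0628 101.8224 89.0628
tree:
11.4389
19.4521 5.3771
31.6872 10.2782 1.6029
42.8478 18.9276 3.6501 0.0000
52.6099 31.6872 8.3119 0.0000 0.0000
61.1487 42.8478 18.9276 0.0000 0.0000 0.0000

params: Δt=0.32460 u=1.14326 d=0.87469 q=0.55091 e^(-rΔt)=0.97785
t_5 payoffs: 61.1487 42.8478 18.9276 0.0000 0.0000 0.0000
t_4: node(4,0) S=68.1401 payoff=52.6099 vs cont=49.9355 → 52.6099 [stop]  node(4,1) S=89.0628 payoff=31.6872 vs cont=29.0127 → 31.6872 [stop]  node(4,2) S=116.4100 payoff=4.3400 vs cont=8.3119 → 8.3119 [wait]  node(4,3) S=152.1542 payoff=0.0000 vs cont=0.0000 → 0.0000 [wait]  node(4,4) S=198.8739 payoff=0.0000 vs cont=0.0000 → 0.0000 [wait]  ⇒ S*(4)=89.0628
t_3: node(3,0) S=77.9022 payoff=42.8478 vs cont=40.1734 → 42.8478 [stop]  node(3,1) S=101.8224 payoff=18.9276 vs cont=18.3929 → 18.9276 [stop]  node(3,2) S=133.0875 payoff=0.0000 vs cont=3.6501 → 3.6501 [wait]  node(3,3) S=173.9526 payoff=0.0000 vs cont=0.0000 → 0.0000 [wait]  ⇒ S*(3)=101.8224
t_2: node(2,0) S=89.0628 payoff=31.6872 vs cont=29.0127 → 31.6872 [stop]  node(2,1) S=116.4100 payoff=4.3400 vs cont=10.2782 → 10.2782 [wait]  node(2,2) S=152.1542 payoff=0.0000 vs cont=1.6029 → 1.6029 [wait]  ⇒ S*(2)=89.0628
t_1: node(1,0) S=101.8224 payoff=18.9276 vs cont=19.4521 → 19.4521 [wait]  node(1,1) S=133.0875 payoff=0.0000 vs cont=5.3771 → 5.3771 [wait]  ⇒ S*(1)=-
t_0: node(0,0) S=116.4100 payoff=4.3400 vs cont=11.4389 → 11.4389 [wait]  ⇒ S*(0)=-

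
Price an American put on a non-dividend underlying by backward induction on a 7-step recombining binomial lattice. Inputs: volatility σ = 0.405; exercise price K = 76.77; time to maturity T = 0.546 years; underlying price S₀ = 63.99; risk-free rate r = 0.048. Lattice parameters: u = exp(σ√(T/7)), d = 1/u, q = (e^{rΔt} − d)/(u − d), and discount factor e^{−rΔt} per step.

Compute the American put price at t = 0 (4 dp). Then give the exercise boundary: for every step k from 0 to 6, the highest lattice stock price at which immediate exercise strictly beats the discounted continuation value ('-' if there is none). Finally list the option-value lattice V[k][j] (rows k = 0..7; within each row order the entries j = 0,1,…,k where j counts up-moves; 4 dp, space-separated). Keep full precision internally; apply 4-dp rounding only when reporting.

price = 15.3679
boundary = - - 51.0347 45.5767 51.0347 57.1464 63.9900
tree:
15.3679
20.2321 10.3886
25.7353 14.6206 6.0335
31.1933 19.8284 9.2755 2.6825
36.0677 25.7353 13.7906 4.6152 0.6779
40.4207 31.1933 19.6236 7.7841 1.3298 0.0000
44.3082 36.0677 25.7353 12.7800 2.6085 0.0000 0.0000
47.7799 40.4207 31.1933 19.6236 5.1168 0.0000 0.0000 0.0000

params: Δt=0.07800 u=1.11976 d=0.89305 q=0.48830 e^(-rΔt)=0.99626
t_7 payoffs: 47.7799 40.4207 31.1933 19.6236 5.1168 0.0000 0.0000 0.0000
t_6: node(6,0) S=32.4618 payoff=44.3082 vs cont=44.0213 → 44.3082 [stop]  node(6,1) S=40.7023 payoff=36.0677 vs cont=35.7808 → 36.0677 [stop]  node(6,2) S=51.0347 payoff=25.7353 vs cont=25.4484 → 25.7353 [stop]  node(6,3) S=63.9900 payoff=12.7800 vs cont=12.4931 → 12.7800 [stop]  node(6,4) S=80.2340 payoff=0.0000 vs cont=2.6085 → 2.6085 [wait]  node(6,5) S=100.6016 payoff=0.0000 vs cont=0.0000 → 0.0000 [wait]  node(6,6) S=126.1396 payoff=0.0000 vs cont=0.0000 → 0.0000 [wait]  ⇒ S*(6)=63.9900
t_5: node(5,0) S=36.3493 payoff=40.4207 vs cont=40.1338 → 40.4207 [stop]  node(5,1) S=45.5767 payoff=31.1933 vs cont=30.9064 → 31.1933 [stop]  node(5,2) S=57.1464 payoff=19.6236 vs cont=19.3367 → 19.6236 [stop]  node(5,3) S=71.6532 payoff=5.1168 vs cont=7.7841 → 7.7841 [wait]  node(5,4) S=89.8425 payoff=0.0000 vs cont=1.3298 → 1.3298 [wait]  node(5,5) S=112.6492 payoff=0.0000 vs cont=0.0000 → 0.0000 [wait]  ⇒ S*(5)=57.1464
t_4: node(4,0) S=40.7023 payoff=36.0677 vs cont=35.7808 → 36.0677 [stop]  node(4,1) S=51.0347 payoff=25.7353 vs cont=25.4484 → 25.7353 [stop]  node(4,2) S=63.9900 payoff=12.7800 vs cont=13.7906 → 13.7906 [wait]  node(4,3) S=80.2340 payoff=0.0000 vs cont=4.6152 → 4.6152 [wait]  node(4,4) S=100.6016 payoff=0.0000 vs cont=0.6779 → 0.6779 [wait]  ⇒ S*(4)=51.0347
t_3: node(3,0) S=45.5767 payoff=31.1933 vs cont=30.9064 → 31.1933 [stop]  node(3,1) S=57.1464 payoff=19.6236 vs cont=19.8284 → 19.8284 [wait]  node(3,2) S=71.6532 payoff=5.1168 vs cont=9.2755 → 9.2755 [wait]  node(3,3) S=89.8425 payoff=0.0000 vs cont=2.6825 → 2.6825 [wait]  ⇒ S*(3)=45.5767
t_2: node(2,0) S=51.0347 payoff=25.7353 vs cont=25.5480 → 25.7353 [stop]  node(2,1) S=63.9900 payoff=12.7800 vs cont=14.6206 → 14.6206 [wait]  node(2,2) S=80.2340 payoff=0.0000 vs cont=6.0335 → 6.0335 [wait]  ⇒ S*(2)=51.0347
t_1: node(1,0) S=57.1464 payoff=19.6236 vs cont=20.2321 → 20.2321 [wait]  node(1,1) S=71.6532 payoff=5.1168 vs cont=10.3886 → 10.3886 [wait]  ⇒ S*(1)=-
t_0: node(0,0) S=63.9900 payoff=12.7800 vs cont=15.3679 → 15.3679 [wait]  ⇒ S*(0)=-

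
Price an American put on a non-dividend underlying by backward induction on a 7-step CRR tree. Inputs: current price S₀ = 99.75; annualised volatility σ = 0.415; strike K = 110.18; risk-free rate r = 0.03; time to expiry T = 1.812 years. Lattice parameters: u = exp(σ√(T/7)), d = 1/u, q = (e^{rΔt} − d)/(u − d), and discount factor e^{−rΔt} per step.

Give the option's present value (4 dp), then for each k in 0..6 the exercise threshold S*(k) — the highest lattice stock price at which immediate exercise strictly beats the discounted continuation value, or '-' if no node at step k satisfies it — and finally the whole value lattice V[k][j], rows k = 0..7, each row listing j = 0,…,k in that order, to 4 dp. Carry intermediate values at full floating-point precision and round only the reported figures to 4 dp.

Δt=0.25886, u=1.23509, d=0.80966, q=0.46573, disc=e^(-rΔt)=0.99226
k=7 terminal: V=max(K-S,0) → 87.4278 75.4728 57.2359 29.4166 0.0000 0.0000 0.0000 0.0000
k=6: j=0 S=28.1010 intr=82.0790 cont=81.2267 V=82.0790[EX]; j=1 S=42.8666 intr=67.3134 cont=66.4611 V=67.3134[EX]; j=2 S=65.3907 intr=44.7893 cont=43.9370 V=44.7893[EX]; j=3 S=99.7500 intr=10.4300 cont=15.5947 V=15.5947[hold]; j=4 S=152.1633 intr=0.0000 cont=0.0000 V=0.0000[hold]; j=5 S=232.1171 intr=0.0000 cont=0.0000 V=0.0000[hold]; j=6 S=354.0823 intr=0.0000 cont=0.0000 V=0.0000[hold]  S*(6)=65.3907
k=5: j=0 S=34.7072 intr=75.4728 cont=74.6204 V=75.4728[EX]; j=1 S=52.9441 intr=57.2359 cont=56.3836 V=57.2359[EX]; j=2 S=80.7634 intr=29.4166 cont=30.9511 V=30.9511[hold]; j=3 S=123.2002 intr=0.0000 cont=8.2673 V=8.2673[hold]; j=4 S=187.9354 intr=0.0000 cont=0.0000 V=0.0000[hold]; j=5 S=286.6855 intr=0.0000 cont=0.0000 V=0.0000[hold]  S*(5)=52.9441
k=4: j=0 S=42.8666 intr=67.3134 cont=66.4611 V=67.3134[EX]; j=1 S=65.3907 intr=44.7893 cont=44.6461 V=44.7893[EX]; j=2 S=99.7500 intr=10.4300 cont=20.2288 V=20.2288[hold]; j=3 S=152.1633 intr=0.0000 cont=4.3828 V=4.3828[hold]; j=4 S=232.1171 intr=0.0000 cont=0.0000 V=0.0000[hold]  S*(4)=65.3907
k=3: j=0 S=52.9441 intr=57.2359 cont=56.3836 V=57.2359[EX]; j=1 S=80.7634 intr=29.4166 cont=33.0927 V=33.0927[hold]; j=2 S=123.2002 intr=0.0000 cont=12.7494 V=12.7494[hold]; j=3 S=187.9354 intr=0.0000 cont=2.3234 V=2.3234[hold]  S*(3)=52.9441
k=2: j=0 S=65.3907 intr=44.7893 cont=45.6358 V=45.6358[hold]; j=1 S=99.7500 intr=10.4300 cont=23.4354 V=23.4354[hold]; j=2 S=152.1633 intr=0.0000 cont=7.8326 V=7.8326[hold]  S*(2)=-
k=1: j=0 S=80.7634 intr=29.4166 cont=35.0233 V=35.0233[hold]; j=1 S=123.2002 intr=0.0000 cont=16.0436 V=16.0436[hold]  S*(1)=-
k=0: j=0 S=99.7500 intr=10.4300 cont=25.9812 V=25.9812[hold]  S*(0)=-

price = 25.9812
boundary = - - - 52.9441 65.3907 52.9441 65.3907
tree:
25.9812
35.0233 16.0436
45.6358 23.4354 7.8326
57.2359 33.0927 12.7494 2.3234
67.3134 44.7893 20.2288 4.3828 0.0000
75.4728 57.2359 30.9511 8.2673 0.0000 0.0000
82.0790 67.3134 44.7893 15.5947 0.0000 0.0000 0.0000
87.4278 75.4728 57.2359 29.4166 0.0000 0.0000 0.0000 0.0000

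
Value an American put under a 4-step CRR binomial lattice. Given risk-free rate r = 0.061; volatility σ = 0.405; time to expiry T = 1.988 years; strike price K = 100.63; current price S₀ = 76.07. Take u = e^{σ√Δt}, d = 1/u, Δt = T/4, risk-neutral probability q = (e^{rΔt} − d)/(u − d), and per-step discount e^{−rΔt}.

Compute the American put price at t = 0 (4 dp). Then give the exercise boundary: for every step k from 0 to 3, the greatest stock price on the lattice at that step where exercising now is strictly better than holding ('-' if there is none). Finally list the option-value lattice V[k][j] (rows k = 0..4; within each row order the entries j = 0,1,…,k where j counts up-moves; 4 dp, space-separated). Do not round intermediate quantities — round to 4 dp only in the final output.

Δt=0.49700  u=1.33045  d=0.75162  q=0.48228  discount=0.97014
step 4 (expiry): payoffs max(K−S,0) = 76.3517 57.6550 24.5600 0.0000 0.0000
step 3: (k=3,j=0): S=32.3011, (K−S)⁺=68.3289, hold=65.3239 ⇒ V=68.3289 exercise | (k=3,j=1): S=57.1761, (K−S)⁺=43.4539, hold=40.4489 ⇒ V=43.4539 exercise | (k=3,j=2): S=101.2074, (K−S)⁺=0.0000, hold=12.3355 ⇒ V=12.3355 continue | (k=3,j=3): S=179.1471, (K−S)⁺=0.0000, hold=0.0000 ⇒ V=0.0000 continue  boundary S*=57.1761
step 2: (k=2,j=0): S=42.9750, (K−S)⁺=57.6550, hold=54.6500 ⇒ V=57.6550 exercise | (k=2,j=1): S=76.0700, (K−S)⁺=24.5600, hold=27.5966 ⇒ V=27.5966 continue | (k=2,j=2): S=134.6515, (K−S)⁺=0.0000, hold=6.1956 ⇒ V=6.1956 continue  boundary S*=42.9750
step 1: (k=1,j=0): S=57.1761, (K−S)⁺=43.4539, hold=41.8697 ⇒ V=43.4539 exercise | (k=1,j=1): S=101.2074, (K−S)⁺=0.0000, hold=16.7595 ⇒ V=16.7595 continue  boundary S*=57.1761
step 0: (k=0,j=0): S=76.0700, (K−S)⁺=24.5600, hold=29.6665 ⇒ V=29.6665 continue  boundary S*=-

price = 29.6665
boundary = - 57.1761 42.9750 57.1761
tree:
29.6665
43.4539 16.7595
57.6550 27.5966 6.1956
68.3289 43.4539 12.3355 0.0000
76.3517 57.6550 24.5600 0.0000 0.0000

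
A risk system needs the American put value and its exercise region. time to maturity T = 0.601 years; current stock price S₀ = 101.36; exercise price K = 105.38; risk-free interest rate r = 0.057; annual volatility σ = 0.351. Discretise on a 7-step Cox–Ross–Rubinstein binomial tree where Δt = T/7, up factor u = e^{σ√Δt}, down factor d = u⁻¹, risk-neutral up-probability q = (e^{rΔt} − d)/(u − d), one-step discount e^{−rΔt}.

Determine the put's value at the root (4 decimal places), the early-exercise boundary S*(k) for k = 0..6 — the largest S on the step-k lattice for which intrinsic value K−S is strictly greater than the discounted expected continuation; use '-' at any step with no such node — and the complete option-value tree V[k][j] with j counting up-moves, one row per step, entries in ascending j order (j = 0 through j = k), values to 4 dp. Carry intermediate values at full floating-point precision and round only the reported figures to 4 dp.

Δt=0.08586  u=1.10832  d=0.90226  q=0.49812  discount=0.99512
step 7 (expiry): payoffs max(K−S,0) = 56.0396 44.7713 30.9295 13.9265 0.0000 0.0000 0.0000 0.0000
step 6: (k=6,j=0): S=54.6851, (K−S)⁺=50.6949, hold=50.1804 ⇒ V=50.6949 exercise | (k=6,j=1): S=67.1741, (K−S)⁺=38.2059, hold=37.6915 ⇒ V=38.2059 exercise | (k=6,j=2): S=82.5152, (K−S)⁺=22.8648, hold=22.3503 ⇒ V=22.8648 exercise | (k=6,j=3): S=101.3600, (K−S)⁺=4.0200, hold=6.9553 ⇒ V=6.9553 continue | (k=6,j=4): S=124.5085, (K−S)⁺=0.0000, hold=0.0000 ⇒ V=0.0000 continue | (k=6,j=5): S=152.9437, (K−S)⁺=0.0000, hold=0.0000 ⇒ V=0.0000 continue | (k=6,j=6): S=187.8729, (K−S)⁺=0.0000, hold=0.0000 ⇒ V=0.0000 continue  boundary S*=82.5152
step 5: (k=5,j=0): S=60.6087, (K−S)⁺=44.7713, hold=44.2568 ⇒ V=44.7713 exercise | (k=5,j=1): S=74.4505, (K−S)⁺=30.9295, hold=30.4150 ⇒ V=30.9295 exercise | (k=5,j=2): S=91.4535, (K−S)⁺=13.9265, hold=14.8670 ⇒ V=14.8670 continue | (k=5,j=3): S=112.3396, (K−S)⁺=0.0000, hold=3.4737 ⇒ V=3.4737 continue | (k=5,j=4): S=137.9957, (K−S)⁺=0.0000, hold=0.0000 ⇒ V=0.0000 continue | (k=5,j=5): S=169.5110, (K−S)⁺=0.0000, hold=0.0000 ⇒ V=0.0000 continue  boundary S*=74.4505
step 4: (k=4,j=0): S=67.1741, (K−S)⁺=38.2059, hold=37.6915 ⇒ V=38.2059 exercise | (k=4,j=1): S=82.5152, (K−S)⁺=22.8648, hold=22.8165 ⇒ V=22.8648 exercise | (k=4,j=2): S=101.3600, (K−S)⁺=4.0200, hold=9.1469 ⇒ V=9.1469 continue | (k=4,j=3): S=124.5085, (K−S)⁺=0.0000, hold=1.7349 ⇒ V=1.7349 continue | (k=4,j=4): S=152.9437, (K−S)⁺=0.0000, hold=0.0000 ⇒ V=0.0000 continue  boundary S*=82.5152
step 3: (k=3,j=0): S=74.4505, (K−S)⁺=30.9295, hold=30.4150 ⇒ V=30.9295 exercise | (k=3,j=1): S=91.4535, (K−S)⁺=13.9265, hold=15.9534 ⇒ V=15.9534 continue | (k=3,j=2): S=112.3396, (K−S)⁺=0.0000, hold=5.4282 ⇒ V=5.4282 continue | (k=3,j=3): S=137.9957, (K−S)⁺=0.0000, hold=0.8665 ⇒ V=0.8665 continue  boundary S*=74.4505
step 2: (k=2,j=0): S=82.5152, (K−S)⁺=22.8648, hold=23.3550 ⇒ V=23.3550 continue | (k=2,j=1): S=101.3600, (K−S)⁺=4.0200, hold=10.6583 ⇒ V=10.6583 continue | (k=2,j=2): S=124.5085, (K−S)⁺=0.0000, hold=3.1405 ⇒ V=3.1405 continue  boundary S*=-
step 1: (k=1,j=0): S=91.4535, (K−S)⁺=13.9265, hold=16.9474 ⇒ V=16.9474 continue | (k=1,j=1): S=112.3396, (K−S)⁺=0.0000, hold=6.8798 ⇒ V=6.8798 continue  boundary S*=-
step 0: (k=0,j=0): S=101.3600, (K−S)⁺=4.0200, hold=11.8743 ⇒ V=11.8743 continue  boundary S*=-

price = 11.8743
boundary = - - - 74.4505 82.5152 74.4505 82.5152
tree:
11.8743
16.9474 6.8798
23.3550 10.6583 3.1405
30.9295 15.9534 5.4282 0.8665
38.2059 22.8648 9.1469 1.7349 0.0000
44.7713 30.9295 14.8670 3.4737 0.0000 0.0000
50.6949 38.2059 22.8648 6.9553 0.0000 0.0000 0.0000
56.0396 44.7713 30.9295 13.9265 0.0000 0.0000 0.0000 0.0000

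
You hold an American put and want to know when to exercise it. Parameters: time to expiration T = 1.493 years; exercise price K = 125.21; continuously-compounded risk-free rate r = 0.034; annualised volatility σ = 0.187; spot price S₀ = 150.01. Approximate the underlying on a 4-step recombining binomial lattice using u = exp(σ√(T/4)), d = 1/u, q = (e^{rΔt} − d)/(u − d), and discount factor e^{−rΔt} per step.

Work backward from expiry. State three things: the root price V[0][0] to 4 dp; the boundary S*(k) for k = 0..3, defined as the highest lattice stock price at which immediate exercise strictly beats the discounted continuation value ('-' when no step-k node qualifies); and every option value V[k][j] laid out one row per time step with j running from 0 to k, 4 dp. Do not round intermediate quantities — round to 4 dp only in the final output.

price = 2.8331
boundary = - - - 106.4807
tree:
2.8331
5.4065 0.5942
10.1625 1.2730 0.0000
18.7293 2.7271 0.0000 0.0000
30.2251 5.8422 0.0000 0.0000 0.0000

params: Δt=0.37325 u=1.12103 d=0.89204 q=0.52724 e^(-rΔt)=0.98739
t_4 payoffs: 30.2251 5.8422 0.0000 0.0000 0.0000
t_3: node(3,0) S=106.4807 payoff=18.7293 vs cont=17.1504 → 18.7293 [stop]  node(3,1) S=133.8147 payoff=0.0000 vs cont=2.7271 → 2.7271 [wait]  node(3,2) S=168.1654 payoff=0.0000 vs cont=0.0000 → 0.0000 [wait]  node(3,3) S=211.3341 payoff=0.0000 vs cont=0.0000 → 0.0000 [wait]  ⇒ S*(3)=106.4807
t_2: node(2,0) S=119.3678 payoff=5.8422 vs cont=10.1625 → 10.1625 [wait]  node(2,1) S=150.0100 payoff=0.0000 vs cont=1.2730 → 1.2730 [wait]  node(2,2) S=188.5181 payoff=0.0000 vs cont=0.0000 → 0.0000 [wait]  ⇒ S*(2)=-
t_1: node(1,0) S=133.8147 payoff=0.0000 vs cont=5.4065 → 5.4065 [wait]  node(1,1) S=168.1654 payoff=0.0000 vs cont=0.5942 → 0.5942 [wait]  ⇒ S*(1)=-
t_0: node(0,0) S=150.0100 payoff=0.0000 vs cont=2.8331 → 2.8331 [wait]  ⇒ S*(0)=-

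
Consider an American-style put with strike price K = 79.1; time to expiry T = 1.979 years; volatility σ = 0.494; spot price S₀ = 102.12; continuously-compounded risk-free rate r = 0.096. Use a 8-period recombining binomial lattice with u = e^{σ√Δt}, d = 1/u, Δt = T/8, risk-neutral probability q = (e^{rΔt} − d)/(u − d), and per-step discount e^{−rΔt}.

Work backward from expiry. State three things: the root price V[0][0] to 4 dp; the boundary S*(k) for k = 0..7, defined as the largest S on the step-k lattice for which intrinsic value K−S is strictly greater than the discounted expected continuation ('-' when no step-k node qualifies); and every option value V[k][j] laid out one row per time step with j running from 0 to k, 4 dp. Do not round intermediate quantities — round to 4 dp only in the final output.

price = 10.0298
boundary = - - - - 38.2196 48.8644 38.2196 48.8644
tree:
10.0298
14.9302 5.3686
21.6125 8.6360 2.1957
30.2856 13.5531 3.8884 0.5230
40.8804 20.6321 6.7735 1.0447 0.0000
49.2062 30.2356 11.5456 2.0866 0.0000 0.0000
55.7184 40.8804 19.0992 4.1676 0.0000 0.0000 0.0000
60.8119 49.2062 30.2356 8.3242 0.0000 0.0000 0.0000 0.0000
64.7958 55.7184 40.8804 16.6261 0.0000 0.0000 0.0000 0.0000 0.0000

params: Δt=0.24738 u=1.27852 d=0.78216 q=0.48730 e^(-rΔt)=0.97653
t_8 payoffs: 64.7958 55.7184 40.8804 16.6261 0.0000 0.0000 0.0000 0.0000 0.0000
t_7: node(7,0) S=18.2881 payoff=60.8119 vs cont=58.9556 → 60.8119 [stop]  node(7,1) S=29.8938 payoff=49.2062 vs cont=47.3499 → 49.2062 [stop]  node(7,2) S=48.8644 payoff=30.2356 vs cont=28.3793 → 30.2356 [stop]  node(7,3) S=79.8739 payoff=0.0000 vs cont=8.3242 → 8.3242 [wait]  node(7,4) S=130.5620 payoff=0.0000 vs cont=0.0000 → 0.0000 [wait]  node(7,5) S=213.4170 payoff=0.0000 vs cont=0.0000 → 0.0000 [wait]  node(7,6) S=348.8520 payoff=0.0000 vs cont=0.0000 → 0.0000 [wait]  node(7,7) S=570.2343 payoff=0.0000 vs cont=0.0000 → 0.0000 [wait]  ⇒ S*(7)=48.8644
t_6: node(6,0) S=23.3816 payoff=55.7184 vs cont=53.8621 → 55.7184 [stop]  node(6,1) S=38.2196 payoff=40.8804 vs cont=39.0240 → 40.8804 [stop]  node(6,2) S=62.4739 payoff=16.6261 vs cont=19.0992 → 19.0992 [wait]  node(6,3) S=102.1200 payoff=0.0000 vs cont=4.1676 → 4.1676 [wait]  node(6,4) S=166.9256 payoff=0.0000 vs cont=0.0000 → 0.0000 [wait]  node(6,5) S=272.8570 payoff=0.0000 vs cont=0.0000 → 0.0000 [wait]  node(6,6) S=446.0128 payoff=0.0000 vs cont=0.0000 → 0.0000 [wait]  ⇒ S*(6)=38.2196
t_5: node(5,0) S=29.8938 payoff=49.2062 vs cont=47.3499 → 49.2062 [stop]  node(5,1) S=48.8644 payoff=30.2356 vs cont=29.5561 → 30.2356 [stop]  node(5,2) S=79.8739 payoff=0.0000 vs cont=11.5456 → 11.5456 [wait]  node(5,3) S=130.5620 payoff=0.0000 vs cont=2.0866 → 2.0866 [wait]  node(5,4) S=213.4170 payoff=0.0000 vs cont=0.0000 → 0.0000 [wait]  node(5,5) S=348.8520 payoff=0.0000 vs cont=0.0000 → 0.0000 [wait]  ⇒ S*(5)=48.8644
t_4: node(4,0) S=38.2196 payoff=40.8804 vs cont=39.0240 → 40.8804 [stop]  node(4,1) S=62.4739 payoff=16.6261 vs cont=20.6321 → 20.6321 [wait]  node(4,2) S=102.1200 payoff=0.0000 vs cont=6.7735 → 6.7735 [wait]  node(4,3) S=166.9256 payoff=0.0000 vs cont=1.0447 → 1.0447 [wait]  node(4,4) S=272.8570 payoff=0.0000 vs cont=0.0000 → 0.0000 [wait]  ⇒ S*(4)=38.2196
t_3: node(3,0) S=48.8644 payoff=30.2356 vs cont=30.2856 → 30.2856 [wait]  node(3,1) S=79.8739 payoff=0.0000 vs cont=13.5531 → 13.5531 [wait]  node(3,2) S=130.5620 payoff=0.0000 vs cont=3.8884 → 3.8884 [wait]  node(3,3) S=213.4170 payoff=0.0000 vs cont=0.5230 → 0.5230 [wait]  ⇒ S*(3)=-
t_2: node(2,0) S=62.4739 payoff=16.6261 vs cont=21.6125 → 21.6125 [wait]  node(2,1) S=102.1200 payoff=0.0000 vs cont=8.6360 → 8.6360 [wait]  node(2,2) S=166.9256 payoff=0.0000 vs cont=2.1957 → 2.1957 [wait]  ⇒ S*(2)=-
t_1: node(1,0) S=79.8739 payoff=0.0000 vs cont=14.9302 → 14.9302 [wait]  node(1,1) S=130.5620 payoff=0.0000 vs cont=5.3686 → 5.3686 [wait]  ⇒ S*(1)=-
t_0: node(0,0) S=102.1200 payoff=0.0000 vs cont=10.0298 → 10.0298 [wait]  ⇒ S*(0)=-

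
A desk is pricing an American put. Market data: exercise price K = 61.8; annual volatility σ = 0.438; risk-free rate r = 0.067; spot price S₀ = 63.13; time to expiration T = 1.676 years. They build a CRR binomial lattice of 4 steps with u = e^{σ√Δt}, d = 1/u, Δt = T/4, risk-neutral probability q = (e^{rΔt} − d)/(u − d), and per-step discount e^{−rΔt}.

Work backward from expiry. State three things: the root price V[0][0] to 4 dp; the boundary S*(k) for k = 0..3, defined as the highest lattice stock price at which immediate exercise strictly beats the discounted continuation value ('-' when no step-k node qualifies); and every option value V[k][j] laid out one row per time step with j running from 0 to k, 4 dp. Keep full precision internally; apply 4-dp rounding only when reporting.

price = 10.0734
boundary = - - 35.8076 47.5451
tree:
10.0734
16.5271 3.6562
25.9924 7.2194 0.0000
34.8323 14.2549 0.0000 0.0000
41.4898 25.9924 0.0000 0.0000 0.0000

Δt=0.41900  u=1.32779  d=0.75313  q=0.47913  discount=0.97232
step 4 (expiry): payoffs max(K−S,0) = 41.4898 25.9924 0.0000 0.0000 0.0000
step 3: (k=3,j=0): S=26.9677, (K−S)⁺=34.8323, hold=33.1215 ⇒ V=34.8323 exercise | (k=3,j=1): S=47.5451, (K−S)⁺=14.2549, hold=13.1638 ⇒ V=14.2549 exercise | (k=3,j=2): S=83.8236, (K−S)⁺=0.0000, hold=0.0000 ⇒ V=0.0000 continue | (k=3,j=3): S=147.7839, (K−S)⁺=0.0000, hold=0.0000 ⇒ V=0.0000 continue  boundary S*=47.5451
step 2: (k=2,j=0): S=35.8076, (K−S)⁺=25.9924, hold=24.2816 ⇒ V=25.9924 exercise | (k=2,j=1): S=63.1300, (K−S)⁺=0.0000, hold=7.2194 ⇒ V=7.2194 continue | (k=2,j=2): S=111.3004, (K−S)⁺=0.0000, hold=0.0000 ⇒ V=0.0000 continue  boundary S*=35.8076
step 1: (k=1,j=0): S=47.5451, (K−S)⁺=14.2549, hold=16.5271 ⇒ V=16.5271 continue | (k=1,j=1): S=83.8236, (K−S)⁺=0.0000, hold=3.6562 ⇒ V=3.6562 continue  boundary S*=-
step 0: (k=0,j=0): S=63.1300, (K−S)⁺=0.0000, hold=10.0734 ⇒ V=10.0734 continue  boundary S*=-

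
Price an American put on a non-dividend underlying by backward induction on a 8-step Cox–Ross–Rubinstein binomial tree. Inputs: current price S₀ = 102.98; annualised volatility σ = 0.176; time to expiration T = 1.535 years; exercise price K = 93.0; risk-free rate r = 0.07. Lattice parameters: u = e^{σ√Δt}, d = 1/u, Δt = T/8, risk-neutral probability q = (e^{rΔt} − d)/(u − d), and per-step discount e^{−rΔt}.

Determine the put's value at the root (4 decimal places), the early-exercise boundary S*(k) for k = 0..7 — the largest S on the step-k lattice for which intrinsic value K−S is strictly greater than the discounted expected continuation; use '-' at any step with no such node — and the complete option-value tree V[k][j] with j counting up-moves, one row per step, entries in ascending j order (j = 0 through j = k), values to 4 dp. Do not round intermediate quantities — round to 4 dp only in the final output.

Δt=0.19187  u=1.08014  d=0.92580  q=0.56835  discount=0.98666
step 8 (expiry): payoffs max(K−S,0) = 37.4224 28.1570 17.3469 4.7348 0.0000 0.0000 0.0000 0.0000 0.0000
step 7: (k=7,j=0): S=60.0318, (K−S)⁺=32.9682, hold=31.7274 ⇒ V=32.9682 exercise | (k=7,j=1): S=70.0398, (K−S)⁺=22.9602, hold=21.7194 ⇒ V=22.9602 exercise | (k=7,j=2): S=81.7162, (K−S)⁺=11.2838, hold=10.0431 ⇒ V=11.2838 exercise | (k=7,j=3): S=95.3392, (K−S)⁺=0.0000, hold=2.0165 ⇒ V=2.0165 continue | (k=7,j=4): S=111.2332, (K−S)⁺=0.0000, hold=0.0000 ⇒ V=0.0000 continue | (k=7,j=5): S=129.7770, (K−S)⁺=0.0000, hold=0.0000 ⇒ V=0.0000 continue | (k=7,j=6): S=151.4122, (K−S)⁺=0.0000, hold=0.0000 ⇒ V=0.0000 continue | (k=7,j=7): S=176.6542, (K−S)⁺=0.0000, hold=0.0000 ⇒ V=0.0000 continue  boundary S*=81.7162
step 6: (k=6,j=0): S=64.8430, (K−S)⁺=28.1570, hold=26.9162 ⇒ V=28.1570 exercise | (k=6,j=1): S=75.6531, (K−S)⁺=17.3469, hold=16.1062 ⇒ V=17.3469 exercise | (k=6,j=2): S=88.2652, (K−S)⁺=4.7348, hold=5.9365 ⇒ V=5.9365 continue | (k=6,j=3): S=102.9800, (K−S)⁺=0.0000, hold=0.8588 ⇒ V=0.8588 continue | (k=6,j=4): S=120.1479, (K−S)⁺=0.0000, hold=0.0000 ⇒ V=0.0000 continue | (k=6,j=5): S=140.1778, (K−S)⁺=0.0000, hold=0.0000 ⇒ V=0.0000 continue | (k=6,j=6): S=163.5470, (K−S)⁺=0.0000, hold=0.0000 ⇒ V=0.0000 continue  boundary S*=75.6531
step 5: (k=5,j=0): S=70.0398, (K−S)⁺=22.9602, hold=21.7194 ⇒ V=22.9602 exercise | (k=5,j=1): S=81.7162, (K−S)⁺=11.2838, hold=10.7170 ⇒ V=11.2838 exercise | (k=5,j=2): S=95.3392, (K−S)⁺=0.0000, hold=3.0099 ⇒ V=3.0099 continue | (k=5,j=3): S=111.2332, (K−S)⁺=0.0000, hold=0.3658 ⇒ V=0.3658 continue | (k=5,j=4): S=129.7770, (K−S)⁺=0.0000, hold=0.0000 ⇒ V=0.0000 continue | (k=5,j=5): S=151.4122, (K−S)⁺=0.0000, hold=0.0000 ⇒ V=0.0000 continue  boundary S*=81.7162
step 4: (k=4,j=0): S=75.6531, (K−S)⁺=17.3469, hold=16.1062 ⇒ V=17.3469 exercise | (k=4,j=1): S=88.2652, (K−S)⁺=4.7348, hold=6.4936 ⇒ V=6.4936 continue | (k=4,j=2): S=102.9800, (K−S)⁺=0.0000, hold=1.4870 ⇒ V=1.4870 continue | (k=4,j=3): S=120.1479, (K−S)⁺=0.0000, hold=0.1558 ⇒ V=0.1558 continue | (k=4,j=4): S=140.1778, (K−S)⁺=0.0000, hold=0.0000 ⇒ V=0.0000 continue  boundary S*=75.6531
step 3: (k=3,j=0): S=81.7162, (K−S)⁺=11.2838, hold=11.0293 ⇒ V=11.2838 exercise | (k=3,j=1): S=95.3392, (K−S)⁺=0.0000, hold=3.5994 ⇒ V=3.5994 continue | (k=3,j=2): S=111.2332, (K−S)⁺=0.0000, hold=0.7207 ⇒ V=0.7207 continue | (k=3,j=3): S=129.7770, (K−S)⁺=0.0000, hold=0.0663 ⇒ V=0.0663 continue  boundary S*=81.7162
step 2: (k=2,j=0): S=88.2652, (K−S)⁺=4.7348, hold=6.8242 ⇒ V=6.8242 continue | (k=2,j=1): S=102.9800, (K−S)⁺=0.0000, hold=1.9371 ⇒ V=1.9371 continue | (k=2,j=2): S=120.1479, (K−S)⁺=0.0000, hold=0.3441 ⇒ V=0.3441 continue  boundary S*=-
step 1: (k=1,j=0): S=95.3392, (K−S)⁺=0.0000, hold=3.9926 ⇒ V=3.9926 continue | (k=1,j=1): S=111.2332, (K−S)⁺=0.0000, hold=1.0180 ⇒ V=1.0180 continue  boundary S*=-
step 0: (k=0,j=0): S=102.9800, (K−S)⁺=0.0000, hold=2.2713 ⇒ V=2.2713 continue  boundary S*=-

price = 2.2713
boundary = - - - 81.7162 75.6531 81.7162 75.6531 81.7162
tree:
2.2713
3.9926 1.0180
6.8242 1.9371 0.3441
11.2838 3.5994 0.7207 0.0663
17.3469 6.4936 1.4870 0.1558 0.0000
22.9602 11.2838 3.0099 0.3658 0.0000 0.0000
28.1570 17.3469 5.9365 0.8588 0.0000 0.0000 0.0000
32.9682 22.9602 11.2838 2.0165 0.0000 0.0000 0.0000 0.0000
37.4224 28.1570 17.3469 4.7348 0.0000 0.0000 0.0000 0.0000 0.0000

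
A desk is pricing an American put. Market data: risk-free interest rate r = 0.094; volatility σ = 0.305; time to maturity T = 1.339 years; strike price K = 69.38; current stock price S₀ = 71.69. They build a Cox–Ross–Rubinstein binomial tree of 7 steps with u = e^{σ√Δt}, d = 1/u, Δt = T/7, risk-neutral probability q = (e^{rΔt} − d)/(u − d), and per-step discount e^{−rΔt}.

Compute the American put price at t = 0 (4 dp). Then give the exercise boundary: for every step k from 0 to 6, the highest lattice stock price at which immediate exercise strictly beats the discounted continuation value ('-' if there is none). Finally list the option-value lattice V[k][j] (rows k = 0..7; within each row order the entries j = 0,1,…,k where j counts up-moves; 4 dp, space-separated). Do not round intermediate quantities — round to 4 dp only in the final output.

price = 5.9386
boundary = - - 54.9026 48.0463 54.9026 48.0463 54.9026
tree:
5.9386
9.4297 3.0998
14.4774 5.3538 1.2421
21.3337 8.9732 2.3834 0.2902
27.3338 14.4774 4.4841 0.6348 0.0000
32.5846 21.3337 8.2135 1.3885 0.0000 0.0000
37.1796 27.3338 14.4774 3.0370 0.0000 0.0000 0.0000
41.2008 32.5846 21.3337 6.6427 0.0000 0.0000 0.0000 0.0000

params: Δt=0.19129 u=1.14270 d=0.87512 q=0.53451 e^(-rΔt)=0.98218
t_7 payoffs: 41.2008 32.5846 21.3337 6.6427 0.0000 0.0000 0.0000 0.0000
t_6: node(6,0) S=32.2004 payoff=37.1796 vs cont=35.9433 → 37.1796 [stop]  node(6,1) S=42.0462 payoff=27.3338 vs cont=26.0974 → 27.3338 [stop]  node(6,2) S=54.9026 payoff=14.4774 vs cont=13.2411 → 14.4774 [stop]  node(6,3) S=71.6900 payoff=0.0000 vs cont=3.0370 → 3.0370 [wait]  node(6,4) S=93.6105 payoff=0.0000 vs cont=0.0000 → 0.0000 [wait]  node(6,5) S=122.2335 payoff=0.0000 vs cont=0.0000 → 0.0000 [wait]  node(6,6) S=159.6085 payoff=0.0000 vs cont=0.0000 → 0.0000 [wait]  ⇒ S*(6)=54.9026
t_5: node(5,0) S=36.7954 payoff=32.5846 vs cont=31.3482 → 32.5846 [stop]  node(5,1) S=48.0463 payoff=21.3337 vs cont=20.0974 → 21.3337 [stop]  node(5,2) S=62.7373 payoff=6.6427 vs cont=8.2135 → 8.2135 [wait]  node(5,3) S=81.9203 payoff=0.0000 vs cont=1.3885 → 1.3885 [wait]  node(5,4) S=106.9689 payoff=0.0000 vs cont=0.0000 → 0.0000 [wait]  node(5,5) S=139.6764 payoff=0.0000 vs cont=0.0000 → 0.0000 [wait]  ⇒ S*(5)=48.0463
t_4: node(4,0) S=42.0462 payoff=27.3338 vs cont=26.0974 → 27.3338 [stop]  node(4,1) S=54.9026 payoff=14.4774 vs cont=14.0657 → 14.4774 [stop]  node(4,2) S=71.6900 payoff=0.0000 vs cont=4.4841 → 4.4841 [wait]  node(4,3) S=93.6105 payoff=0.0000 vs cont=0.6348 → 0.6348 [wait]  node(4,4) S=122.2335 payoff=0.0000 vs cont=0.0000 → 0.0000 [wait]  ⇒ S*(4)=54.9026
t_3: node(3,0) S=48.0463 payoff=21.3337 vs cont=20.0974 → 21.3337 [stop]  node(3,1) S=62.7373 payoff=6.6427 vs cont=8.9732 → 8.9732 [wait]  node(3,2) S=81.9203 payoff=0.0000 vs cont=2.3834 → 2.3834 [wait]  node(3,3) S=106.9689 payoff=0.0000 vs cont=0.2902 → 0.2902 [wait]  ⇒ S*(3)=48.0463
t_2: node(2,0) S=54.9026 payoff=14.4774 vs cont=14.4645 → 14.4774 [stop]  node(2,1) S=71.6900 payoff=0.0000 vs cont=5.3538 → 5.3538 [wait]  node(2,2) S=93.6105 payoff=0.0000 vs cont=1.2421 → 1.2421 [wait]  ⇒ S*(2)=54.9026
t_1: node(1,0) S=62.7373 payoff=6.6427 vs cont=9.4297 → 9.4297 [wait]  node(1,1) S=81.9203 payoff=0.0000 vs cont=3.0998 → 3.0998 [wait]  ⇒ S*(1)=-
t_0: node(0,0) S=71.6900 payoff=0.0000 vs cont=5.9386 → 5.9386 [wait]  ⇒ S*(0)=-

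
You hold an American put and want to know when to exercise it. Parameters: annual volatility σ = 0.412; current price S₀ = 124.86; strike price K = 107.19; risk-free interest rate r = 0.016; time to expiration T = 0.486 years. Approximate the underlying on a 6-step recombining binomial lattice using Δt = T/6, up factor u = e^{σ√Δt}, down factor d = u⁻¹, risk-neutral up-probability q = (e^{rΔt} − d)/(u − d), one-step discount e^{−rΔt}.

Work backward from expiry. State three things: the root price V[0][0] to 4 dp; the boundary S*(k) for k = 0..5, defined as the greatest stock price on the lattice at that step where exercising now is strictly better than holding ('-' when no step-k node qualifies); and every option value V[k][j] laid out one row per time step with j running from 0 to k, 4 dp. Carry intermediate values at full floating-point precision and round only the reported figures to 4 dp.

Δt=0.08100  u=1.12441  d=0.88936  q=0.47624  discount=0.99870
step 6 (expiry): payoffs max(K−S,0) = 45.4057 29.0764 8.4314 0.0000 0.0000 0.0000 0.0000
step 5: (k=5,j=0): S=69.4708, (K−S)⁺=37.7192, hold=37.5804 ⇒ V=37.7192 exercise | (k=5,j=1): S=87.8316, (K−S)⁺=19.3584, hold=19.2196 ⇒ V=19.3584 exercise | (k=5,j=2): S=111.0450, (K−S)⁺=0.0000, hold=4.4103 ⇒ V=4.4103 continue | (k=5,j=3): S=140.3937, (K−S)⁺=0.0000, hold=0.0000 ⇒ V=0.0000 continue | (k=5,j=4): S=177.4990, (K−S)⁺=0.0000, hold=0.0000 ⇒ V=0.0000 continue | (k=5,j=5): S=224.4110, (K−S)⁺=0.0000, hold=0.0000 ⇒ V=0.0000 continue  boundary S*=87.8316
step 4: (k=4,j=0): S=78.1136, (K−S)⁺=29.0764, hold=28.9376 ⇒ V=29.0764 exercise | (k=4,j=1): S=98.7586, (K−S)⁺=8.4314, hold=12.2237 ⇒ V=12.2237 continue | (k=4,j=2): S=124.8600, (K−S)⁺=0.0000, hold=2.3070 ⇒ V=2.3070 continue | (k=4,j=3): S=157.8599, (K−S)⁺=0.0000, hold=0.0000 ⇒ V=0.0000 continue | (k=4,j=4): S=199.5814, (K−S)⁺=0.0000, hold=0.0000 ⇒ V=0.0000 continue  boundary S*=78.1136
step 3: (k=3,j=0): S=87.8316, (K−S)⁺=19.3584, hold=21.0233 ⇒ V=21.0233 continue | (k=3,j=1): S=111.0450, (K−S)⁺=0.0000, hold=7.4913 ⇒ V=7.4913 continue | (k=3,j=2): S=140.3937, (K−S)⁺=0.0000, hold=1.2067 ⇒ V=1.2067 continue | (k=3,j=3): S=177.4990, (K−S)⁺=0.0000, hold=0.0000 ⇒ V=0.0000 continue  boundary S*=-
step 2: (k=2,j=0): S=98.7586, (K−S)⁺=8.4314, hold=14.5600 ⇒ V=14.5600 continue | (k=2,j=1): S=124.8600, (K−S)⁺=0.0000, hold=4.4925 ⇒ V=4.4925 continue | (k=2,j=2): S=157.8599, (K−S)⁺=0.0000, hold=0.6312 ⇒ V=0.6312 continue  boundary S*=-
step 1: (k=1,j=0): S=111.0450, (K−S)⁺=0.0000, hold=9.7528 ⇒ V=9.7528 continue | (k=1,j=1): S=140.3937, (K−S)⁺=0.0000, hold=2.6502 ⇒ V=2.6502 continue  boundary S*=-
step 0: (k=0,j=0): S=124.8600, (K−S)⁺=0.0000, hold=6.3621 ⇒ V=6.3621 continue  boundary S*=-

price = 6.3621
boundary = - - - - 78.1136 87.8316
tree:
6.3621
9.7528 2.6502
14.5600 4.4925 0.6312
21.0233 7.4913 1.2067 0.0000
29.0764 12.2237 2.3070 0.0000 0.0000
37.7192 19.3584 4.4103 0.0000 0.0000 0.0000
45.4057 29.0764 8.4314 0.0000 0.0000 0.0000 0.0000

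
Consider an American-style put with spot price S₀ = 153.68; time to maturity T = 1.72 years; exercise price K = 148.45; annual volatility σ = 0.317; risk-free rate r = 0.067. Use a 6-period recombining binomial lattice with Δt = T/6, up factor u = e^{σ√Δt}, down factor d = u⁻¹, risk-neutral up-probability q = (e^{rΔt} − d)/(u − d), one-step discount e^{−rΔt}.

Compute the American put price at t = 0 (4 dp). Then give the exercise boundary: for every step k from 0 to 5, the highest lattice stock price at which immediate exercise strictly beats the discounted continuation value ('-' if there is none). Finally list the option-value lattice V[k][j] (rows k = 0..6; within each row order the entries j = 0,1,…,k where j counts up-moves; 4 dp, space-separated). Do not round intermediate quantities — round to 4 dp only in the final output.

price = 15.6806
boundary = - - 109.4449 92.3601 109.4449 129.6900
tree:
15.6806
25.2089 7.2814
39.0051 13.1417 2.0263
56.0899 23.0852 4.2549 0.0000
70.5077 39.0051 8.9343 0.0000 0.0000
82.6748 56.0899 18.7600 0.0000 0.0000 0.0000
92.9425 70.5077 39.0051 0.0000 0.0000 0.0000 0.0000

Δt=0.28667  u=1.18498  d=0.84390  q=0.51453  discount=0.98098
step 6 (expiry): payoffs max(K−S,0) = 92.9425 70.5077 39.0051 0.0000 0.0000 0.0000 0.0000
step 5: (k=5,j=0): S=65.7752, (K−S)⁺=82.6748, hold=79.8507 ⇒ V=82.6748 exercise | (k=5,j=1): S=92.3601, (K−S)⁺=56.0899, hold=53.2659 ⇒ V=56.0899 exercise | (k=5,j=2): S=129.6900, (K−S)⁺=18.7600, hold=18.5758 ⇒ V=18.7600 exercise | (k=5,j=3): S=182.1077, (K−S)⁺=0.0000, hold=0.0000 ⇒ V=0.0000 continue | (k=5,j=4): S=255.7115, (K−S)⁺=0.0000, hold=0.0000 ⇒ V=0.0000 continue | (k=5,j=5): S=359.0643, (K−S)⁺=0.0000, hold=0.0000 ⇒ V=0.0000 continue  boundary S*=129.6900
step 4: (k=4,j=0): S=77.9423, (K−S)⁺=70.5077, hold=67.6836 ⇒ V=70.5077 exercise | (k=4,j=1): S=109.4449, (K−S)⁺=39.0051, hold=36.1811 ⇒ V=39.0051 exercise | (k=4,j=2): S=153.6800, (K−S)⁺=0.0000, hold=8.9343 ⇒ V=8.9343 continue | (k=4,j=3): S=215.7940, (K−S)⁺=0.0000, hold=0.0000 ⇒ V=0.0000 continue | (k=4,j=4): S=303.0130, (K−S)⁺=0.0000, hold=0.0000 ⇒ V=0.0000 continue  boundary S*=109.4449
step 3: (k=3,j=0): S=92.3601, (K−S)⁺=56.0899, hold=53.2659 ⇒ V=56.0899 exercise | (k=3,j=1): S=129.6900, (K−S)⁺=18.7600, hold=23.0852 ⇒ V=23.0852 continue | (k=3,j=2): S=182.1077, (K−S)⁺=0.0000, hold=4.2549 ⇒ V=4.2549 continue | (k=3,j=3): S=255.7115, (K−S)⁺=0.0000, hold=0.0000 ⇒ V=0.0000 continue  boundary S*=92.3601
step 2: (k=2,j=0): S=109.4449, (K−S)⁺=39.0051, hold=38.3642 ⇒ V=39.0051 exercise | (k=2,j=1): S=153.6800, (K−S)⁺=0.0000, hold=13.1417 ⇒ V=13.1417 continue | (k=2,j=2): S=215.7940, (K−S)⁺=0.0000, hold=2.0263 ⇒ V=2.0263 continue  boundary S*=109.4449
step 1: (k=1,j=0): S=129.6900, (K−S)⁺=18.7600, hold=25.2089 ⇒ V=25.2089 continue | (k=1,j=1): S=182.1077, (K−S)⁺=0.0000, hold=7.2814 ⇒ V=7.2814 continue  boundary S*=-
step 0: (k=0,j=0): S=153.6800, (K−S)⁺=0.0000, hold=15.6806 ⇒ V=15.6806 continue  boundary S*=-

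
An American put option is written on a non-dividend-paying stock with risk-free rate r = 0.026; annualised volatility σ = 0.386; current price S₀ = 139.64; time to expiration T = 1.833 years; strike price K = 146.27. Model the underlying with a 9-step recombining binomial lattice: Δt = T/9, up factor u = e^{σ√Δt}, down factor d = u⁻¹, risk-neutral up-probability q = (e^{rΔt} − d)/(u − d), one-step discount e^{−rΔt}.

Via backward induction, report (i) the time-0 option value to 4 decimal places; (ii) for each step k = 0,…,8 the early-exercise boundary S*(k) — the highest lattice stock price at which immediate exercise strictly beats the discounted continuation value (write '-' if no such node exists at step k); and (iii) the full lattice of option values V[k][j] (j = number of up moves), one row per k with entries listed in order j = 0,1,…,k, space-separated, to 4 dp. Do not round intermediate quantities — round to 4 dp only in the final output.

price = 30.1124
boundary = - - - - 69.5655 82.8034 69.5655 82.8034 98.5603
tree:
30.1124
39.8192 19.5807
51.1620 27.5647 10.8599
63.7003 37.6963 16.5287 4.6337
76.7045 49.8540 24.5053 7.7819 1.1602
87.8260 63.4666 35.1704 12.8374 2.2078 0.0000
97.1695 76.7045 48.4650 20.6778 4.2015 0.0000 0.0000
105.0192 87.8260 63.4666 32.2103 7.9954 0.0000 0.0000 0.0000
111.6140 97.1695 76.7045 47.7097 15.2152 0.0000 0.0000 0.0000 0.0000
117.1545 105.0192 87.8260 63.4666 28.9544 0.0000 0.0000 0.0000 0.0000 0.0000

params: Δt=0.20367 u=1.19029 d=0.84013 q=0.47172 e^(-rΔt)=0.99472
t_9 payoffs: 117.1545 105.0192 87.8260 63.4666 28.9544 0.0000 0.0000 0.0000 0.0000 0.0000
t_8: node(8,0) S=34.6560 payoff=111.6140 vs cont=110.8415 → 111.6140 [stop]  node(8,1) S=49.1005 payoff=97.1695 vs cont=96.3970 → 97.1695 [stop]  node(8,2) S=69.5655 payoff=76.7045 vs cont=75.9320 → 76.7045 [stop]  node(8,3) S=98.5603 payoff=47.7097 vs cont=46.9372 → 47.7097 [stop]  node(8,4) S=139.6400 payoff=6.6300 vs cont=15.2152 → 15.2152 [wait]  node(8,5) S=197.8417 payoff=0.0000 vs cont=0.0000 → 0.0000 [wait]  node(8,6) S=280.3016 payoff=0.0000 vs cont=0.0000 → 0.0000 [wait]  node(8,7) S=397.1308 payoff=0.0000 vs cont=0.0000 → 0.0000 [wait]  node(8,8) S=562.6540 payoff=0.0000 vs cont=0.0000 → 0.0000 [wait]  ⇒ S*(8)=98.5603
t_7: node(7,0) S=41.2508 payoff=105.0192 vs cont=104.2467 → 105.0192 [stop]  node(7,1) S=58.4440 payoff=87.8260 vs cont=87.0535 → 87.8260 [stop]  node(7,2) S=82.8034 payoff=63.4666 vs cont=62.6941 → 63.4666 [stop]  node(7,3) S=117.3156 payoff=28.9544 vs cont=32.2103 → 32.2103 [wait]  node(7,4) S=166.2125 payoff=0.0000 vs cont=7.9954 → 7.9954 [wait]  node(7,5) S=235.4896 payoff=0.0000 vs cont=0.0000 → 0.0000 [wait]  node(7,6) S=333.6411 payoff=0.0000 vs cont=0.0000 → 0.0000 [wait]  node(7,7) S=472.7020 payoff=0.0000 vs cont=0.0000 → 0.0000 [wait]  ⇒ S*(7)=82.8034
t_6: node(6,0) S=49.1005 payoff=97.1695 vs cont=96.3970 → 97.1695 [stop]  node(6,1) S=69.5655 payoff=76.7045 vs cont=75.9320 → 76.7045 [stop]  node(6,2) S=98.5603 payoff=47.7097 vs cont=48.4650 → 48.4650 [wait]  node(6,3) S=139.6400 payoff=6.6300 vs cont=20.6778 → 20.6778 [wait]  node(6,4) S=197.8417 payoff=0.0000 vs cont=4.2015 → 4.2015 [wait]  node(6,5) S=280.3016 payoff=0.0000 vs cont=0.0000 → 0.0000 [wait]  node(6,6) S=397.1308 payoff=0.0000 vs cont=0.0000 → 0.0000 [wait]  ⇒ S*(6)=69.5655
t_5: node(5,0) S=58.4440 payoff=87.8260 vs cont=87.0535 → 87.8260 [stop]  node(5,1) S=82.8034 payoff=63.4666 vs cont=63.0485 → 63.4666 [stop]  node(5,2) S=117.3156 payoff=28.9544 vs cont=35.1704 → 35.1704 [wait]  node(5,3) S=166.2125 payoff=0.0000 vs cont=12.8374 → 12.8374 [wait]  node(5,4) S=235.4896 payoff=0.0000 vs cont=2.2078 → 2.2078 [wait]  node(5,5) S=333.6411 payoff=0.0000 vs cont=0.0000 → 0.0000 [wait]  ⇒ S*(5)=82.8034
t_4: node(4,0) S=69.5655 payoff=76.7045 vs cont=75.9320 → 76.7045 [stop]  node(4,1) S=98.5603 payoff=47.7097 vs cont=49.8540 → 49.8540 [wait]  node(4,2) S=139.6400 payoff=6.6300 vs cont=24.5053 → 24.5053 [wait]  node(4,3) S=197.8417 payoff=0.0000 vs cont=7.7819 → 7.7819 [wait]  node(4,4) S=280.3016 payoff=0.0000 vs cont=1.1602 → 1.1602 [wait]  ⇒ S*(4)=69.5655
t_3: node(3,0) S=82.8034 payoff=63.4666 vs cont=63.7003 → 63.7003 [wait]  node(3,1) S=117.3156 payoff=28.9544 vs cont=37.6963 → 37.6963 [wait]  node(3,2) S=166.2125 payoff=0.0000 vs cont=16.5287 → 16.5287 [wait]  node(3,3) S=235.4896 payoff=0.0000 vs cont=4.6337 → 4.6337 [wait]  ⇒ S*(3)=-
t_2: node(2,0) S=98.5603 payoff=47.7097 vs cont=51.1620 → 51.1620 [wait]  node(2,1) S=139.6400 payoff=6.6300 vs cont=27.5647 → 27.5647 [wait]  node(2,2) S=197.8417 payoff=0.0000 vs cont=10.8599 → 10.8599 [wait]  ⇒ S*(2)=-
t_1: node(1,0) S=117.3156 payoff=28.9544 vs cont=39.8192 → 39.8192 [wait]  node(1,1) S=166.2125 payoff=0.0000 vs cont=19.5807 → 19.5807 [wait]  ⇒ S*(1)=-
t_0: node(0,0) S=139.6400 payoff=6.6300 vs cont=30.1124 → 30.1124 [wait]  ⇒ S*(0)=-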